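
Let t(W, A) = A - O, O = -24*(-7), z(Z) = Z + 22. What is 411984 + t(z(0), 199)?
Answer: 412015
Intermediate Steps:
z(Z) = 22 + Z
O = 168
t(W, A) = -168 + A (t(W, A) = A - 1*168 = A - 168 = -168 + A)
411984 + t(z(0), 199) = 411984 + (-168 + 199) = 411984 + 31 = 412015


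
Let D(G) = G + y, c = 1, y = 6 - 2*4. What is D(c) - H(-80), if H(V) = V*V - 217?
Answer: -6184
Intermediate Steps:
H(V) = -217 + V² (H(V) = V² - 217 = -217 + V²)
y = -2 (y = 6 - 8 = -2)
D(G) = -2 + G (D(G) = G - 2 = -2 + G)
D(c) - H(-80) = (-2 + 1) - (-217 + (-80)²) = -1 - (-217 + 6400) = -1 - 1*6183 = -1 - 6183 = -6184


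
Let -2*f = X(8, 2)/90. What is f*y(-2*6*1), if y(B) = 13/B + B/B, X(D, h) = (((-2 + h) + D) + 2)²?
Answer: 5/108 ≈ 0.046296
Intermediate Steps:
X(D, h) = (D + h)² (X(D, h) = ((-2 + D + h) + 2)² = (D + h)²)
y(B) = 1 + 13/B (y(B) = 13/B + 1 = 1 + 13/B)
f = -5/9 (f = -(8 + 2)²/(2*90) = -10²/(2*90) = -50/90 = -½*10/9 = -5/9 ≈ -0.55556)
f*y(-2*6*1) = -5*(13 - 2*6*1)/(9*(-2*6*1)) = -5*(13 - 12*1)/(9*((-12*1))) = -5*(13 - 12)/(9*(-12)) = -(-5)/108 = -5/9*(-1/12) = 5/108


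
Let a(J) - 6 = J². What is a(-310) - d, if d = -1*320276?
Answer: 416382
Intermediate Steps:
d = -320276
a(J) = 6 + J²
a(-310) - d = (6 + (-310)²) - 1*(-320276) = (6 + 96100) + 320276 = 96106 + 320276 = 416382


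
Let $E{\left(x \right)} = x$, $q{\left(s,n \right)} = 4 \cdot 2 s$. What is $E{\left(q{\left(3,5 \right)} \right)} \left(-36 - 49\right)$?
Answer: $-2040$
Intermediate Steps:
$q{\left(s,n \right)} = 8 s$
$E{\left(q{\left(3,5 \right)} \right)} \left(-36 - 49\right) = 8 \cdot 3 \left(-36 - 49\right) = 24 \left(-85\right) = -2040$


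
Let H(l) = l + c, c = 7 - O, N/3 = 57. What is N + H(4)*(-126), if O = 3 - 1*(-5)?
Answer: -207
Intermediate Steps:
N = 171 (N = 3*57 = 171)
O = 8 (O = 3 + 5 = 8)
c = -1 (c = 7 - 1*8 = 7 - 8 = -1)
H(l) = -1 + l (H(l) = l - 1 = -1 + l)
N + H(4)*(-126) = 171 + (-1 + 4)*(-126) = 171 + 3*(-126) = 171 - 378 = -207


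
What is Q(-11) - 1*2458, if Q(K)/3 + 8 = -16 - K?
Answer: -2497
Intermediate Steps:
Q(K) = -72 - 3*K (Q(K) = -24 + 3*(-16 - K) = -24 + (-48 - 3*K) = -72 - 3*K)
Q(-11) - 1*2458 = (-72 - 3*(-11)) - 1*2458 = (-72 + 33) - 2458 = -39 - 2458 = -2497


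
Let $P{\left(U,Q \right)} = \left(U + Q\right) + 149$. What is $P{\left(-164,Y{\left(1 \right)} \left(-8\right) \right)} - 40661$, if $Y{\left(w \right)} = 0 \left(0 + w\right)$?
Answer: $-40676$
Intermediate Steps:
$Y{\left(w \right)} = 0$ ($Y{\left(w \right)} = 0 w = 0$)
$P{\left(U,Q \right)} = 149 + Q + U$ ($P{\left(U,Q \right)} = \left(Q + U\right) + 149 = 149 + Q + U$)
$P{\left(-164,Y{\left(1 \right)} \left(-8\right) \right)} - 40661 = \left(149 + 0 \left(-8\right) - 164\right) - 40661 = \left(149 + 0 - 164\right) - 40661 = -15 - 40661 = -40676$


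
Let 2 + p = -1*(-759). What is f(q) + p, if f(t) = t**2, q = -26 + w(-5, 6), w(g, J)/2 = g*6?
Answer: 8153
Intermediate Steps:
w(g, J) = 12*g (w(g, J) = 2*(g*6) = 2*(6*g) = 12*g)
q = -86 (q = -26 + 12*(-5) = -26 - 60 = -86)
p = 757 (p = -2 - 1*(-759) = -2 + 759 = 757)
f(q) + p = (-86)**2 + 757 = 7396 + 757 = 8153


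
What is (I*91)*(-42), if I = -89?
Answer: 340158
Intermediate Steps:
(I*91)*(-42) = -89*91*(-42) = -8099*(-42) = 340158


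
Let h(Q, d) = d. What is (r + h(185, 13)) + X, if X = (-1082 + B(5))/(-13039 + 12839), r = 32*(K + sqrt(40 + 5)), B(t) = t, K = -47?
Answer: -297123/200 + 96*sqrt(5) ≈ -1271.0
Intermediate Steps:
r = -1504 + 96*sqrt(5) (r = 32*(-47 + sqrt(40 + 5)) = 32*(-47 + sqrt(45)) = 32*(-47 + 3*sqrt(5)) = -1504 + 96*sqrt(5) ≈ -1289.3)
X = 1077/200 (X = (-1082 + 5)/(-13039 + 12839) = -1077/(-200) = -1077*(-1/200) = 1077/200 ≈ 5.3850)
(r + h(185, 13)) + X = ((-1504 + 96*sqrt(5)) + 13) + 1077/200 = (-1491 + 96*sqrt(5)) + 1077/200 = -297123/200 + 96*sqrt(5)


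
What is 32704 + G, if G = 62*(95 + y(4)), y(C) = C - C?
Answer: 38594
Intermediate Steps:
y(C) = 0
G = 5890 (G = 62*(95 + 0) = 62*95 = 5890)
32704 + G = 32704 + 5890 = 38594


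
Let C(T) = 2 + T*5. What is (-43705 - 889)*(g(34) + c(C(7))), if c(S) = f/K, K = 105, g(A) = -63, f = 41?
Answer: 293160956/105 ≈ 2.7920e+6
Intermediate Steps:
C(T) = 2 + 5*T
c(S) = 41/105
(-43705 - 889)*(g(34) + c(C(7))) = (-43705 - 889)*(-63 + 41/105) = -44594*(-6574/105) = 293160956/105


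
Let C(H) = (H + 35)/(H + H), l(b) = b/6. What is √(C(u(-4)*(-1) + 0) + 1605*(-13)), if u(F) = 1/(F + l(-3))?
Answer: I*√83143/2 ≈ 144.17*I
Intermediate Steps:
l(b) = b/6 (l(b) = b*(⅙) = b/6)
u(F) = 1/(-½ + F) (u(F) = 1/(F + (⅙)*(-3)) = 1/(F - ½) = 1/(-½ + F))
C(H) = (35 + H)/(2*H) (C(H) = (35 + H)/((2*H)) = (35 + H)*(1/(2*H)) = (35 + H)/(2*H))
√(C(u(-4)*(-1) + 0) + 1605*(-13)) = √((35 + ((2/(-1 + 2*(-4)))*(-1) + 0))/(2*((2/(-1 + 2*(-4)))*(-1) + 0)) + 1605*(-13)) = √((35 + ((2/(-1 - 8))*(-1) + 0))/(2*((2/(-1 - 8))*(-1) + 0)) - 20865) = √((35 + ((2/(-9))*(-1) + 0))/(2*((2/(-9))*(-1) + 0)) - 20865) = √((35 + ((2*(-⅑))*(-1) + 0))/(2*((2*(-⅑))*(-1) + 0)) - 20865) = √((35 + (-2/9*(-1) + 0))/(2*(-2/9*(-1) + 0)) - 20865) = √((35 + (2/9 + 0))/(2*(2/9 + 0)) - 20865) = √((35 + 2/9)/(2*(2/9)) - 20865) = √((½)*(9/2)*(317/9) - 20865) = √(317/4 - 20865) = √(-83143/4) = I*√83143/2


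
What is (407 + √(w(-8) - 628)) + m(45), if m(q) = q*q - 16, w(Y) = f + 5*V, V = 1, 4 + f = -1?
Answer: 2416 + 2*I*√157 ≈ 2416.0 + 25.06*I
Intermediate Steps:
f = -5 (f = -4 - 1 = -5)
w(Y) = 0 (w(Y) = -5 + 5*1 = -5 + 5 = 0)
m(q) = -16 + q² (m(q) = q² - 16 = -16 + q²)
(407 + √(w(-8) - 628)) + m(45) = (407 + √(0 - 628)) + (-16 + 45²) = (407 + √(-628)) + (-16 + 2025) = (407 + 2*I*√157) + 2009 = 2416 + 2*I*√157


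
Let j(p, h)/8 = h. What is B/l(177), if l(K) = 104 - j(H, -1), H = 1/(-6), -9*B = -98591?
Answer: 98591/1008 ≈ 97.808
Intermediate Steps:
B = 98591/9 (B = -1/9*(-98591) = 98591/9 ≈ 10955.)
H = -1/6 ≈ -0.16667
j(p, h) = 8*h
l(K) = 112 (l(K) = 104 - 8*(-1) = 104 - 1*(-8) = 104 + 8 = 112)
B/l(177) = (98591/9)/112 = (98591/9)*(1/112) = 98591/1008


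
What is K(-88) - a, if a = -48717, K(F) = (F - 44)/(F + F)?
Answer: 194871/4 ≈ 48718.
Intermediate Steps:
K(F) = (-44 + F)/(2*F) (K(F) = (-44 + F)/((2*F)) = (-44 + F)*(1/(2*F)) = (-44 + F)/(2*F))
K(-88) - a = (1/2)*(-44 - 88)/(-88) - 1*(-48717) = (1/2)*(-1/88)*(-132) + 48717 = 3/4 + 48717 = 194871/4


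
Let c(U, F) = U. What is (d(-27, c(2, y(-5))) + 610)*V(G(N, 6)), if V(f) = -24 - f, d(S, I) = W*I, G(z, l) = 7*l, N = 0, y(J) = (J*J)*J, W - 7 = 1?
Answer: -41316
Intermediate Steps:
W = 8 (W = 7 + 1 = 8)
y(J) = J³ (y(J) = J²*J = J³)
d(S, I) = 8*I
(d(-27, c(2, y(-5))) + 610)*V(G(N, 6)) = (8*2 + 610)*(-24 - 7*6) = (16 + 610)*(-24 - 1*42) = 626*(-24 - 42) = 626*(-66) = -41316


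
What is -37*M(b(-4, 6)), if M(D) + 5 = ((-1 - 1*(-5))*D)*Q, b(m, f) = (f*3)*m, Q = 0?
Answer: 185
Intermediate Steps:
b(m, f) = 3*f*m (b(m, f) = (3*f)*m = 3*f*m)
M(D) = -5 (M(D) = -5 + ((-1 - 1*(-5))*D)*0 = -5 + ((-1 + 5)*D)*0 = -5 + (4*D)*0 = -5 + 0 = -5)
-37*M(b(-4, 6)) = -37*(-5) = 185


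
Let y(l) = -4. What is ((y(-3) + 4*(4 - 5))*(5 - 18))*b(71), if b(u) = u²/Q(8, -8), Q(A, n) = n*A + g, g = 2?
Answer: -262132/31 ≈ -8455.9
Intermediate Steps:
Q(A, n) = 2 + A*n (Q(A, n) = n*A + 2 = A*n + 2 = 2 + A*n)
b(u) = -u²/62 (b(u) = u²/(2 + 8*(-8)) = u²/(2 - 64) = u²/(-62) = u²*(-1/62) = -u²/62)
((y(-3) + 4*(4 - 5))*(5 - 18))*b(71) = ((-4 + 4*(4 - 5))*(5 - 18))*(-1/62*71²) = ((-4 + 4*(-1))*(-13))*(-1/62*5041) = ((-4 - 4)*(-13))*(-5041/62) = -8*(-13)*(-5041/62) = 104*(-5041/62) = -262132/31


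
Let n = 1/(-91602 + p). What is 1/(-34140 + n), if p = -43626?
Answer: -135228/4616683921 ≈ -2.9291e-5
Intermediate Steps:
n = -1/135228 (n = 1/(-91602 - 43626) = 1/(-135228) = -1/135228 ≈ -7.3949e-6)
1/(-34140 + n) = 1/(-34140 - 1/135228) = 1/(-4616683921/135228) = -135228/4616683921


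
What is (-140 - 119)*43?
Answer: -11137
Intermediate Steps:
(-140 - 119)*43 = -259*43 = -11137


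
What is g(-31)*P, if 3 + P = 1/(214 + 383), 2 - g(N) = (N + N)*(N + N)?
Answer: 6877180/597 ≈ 11520.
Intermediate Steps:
g(N) = 2 - 4*N² (g(N) = 2 - (N + N)*(N + N) = 2 - 2*N*2*N = 2 - 4*N²)
P = -1790/597 (P = -3 + 1/(214 + 383) = -3 + 1/597 = -1790/597 ≈ -2.9983)
g(-31)*P = (2 - 4*(-31)²)*(-1790/597) = (2 - 4*961)*(-1790/597) = (2 - 3844)*(-1790/597) = -3842*(-1790/597) = 6877180/597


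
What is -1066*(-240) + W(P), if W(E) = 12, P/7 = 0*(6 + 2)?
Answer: 255852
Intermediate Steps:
P = 0 (P = 7*(0*(6 + 2)) = 7*(0*8) = 7*0 = 0)
-1066*(-240) + W(P) = -1066*(-240) + 12 = 255840 + 12 = 255852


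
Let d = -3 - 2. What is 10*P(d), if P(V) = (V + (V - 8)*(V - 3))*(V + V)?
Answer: -9900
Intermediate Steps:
d = -5
P(V) = 2*V*(V + (-8 + V)*(-3 + V)) (P(V) = (V + (-8 + V)*(-3 + V))*(2*V) = 2*V*(V + (-8 + V)*(-3 + V)))
10*P(d) = 10*(2*(-5)*(24 + (-5)² - 10*(-5))) = 10*(2*(-5)*(24 + 25 + 50)) = 10*(2*(-5)*99) = 10*(-990) = -9900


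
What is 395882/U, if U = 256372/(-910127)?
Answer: -180151448507/128186 ≈ -1.4054e+6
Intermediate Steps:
U = -256372/910127 (U = 256372*(-1/910127) = -256372/910127 ≈ -0.28169)
395882/U = 395882/(-256372/910127) = 395882*(-910127/256372) = -180151448507/128186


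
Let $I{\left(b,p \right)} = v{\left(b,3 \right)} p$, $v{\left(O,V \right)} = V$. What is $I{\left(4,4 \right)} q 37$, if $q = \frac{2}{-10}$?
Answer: $- \frac{444}{5} \approx -88.8$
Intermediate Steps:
$I{\left(b,p \right)} = 3 p$
$q = - \frac{1}{5}$ ($q = 2 \left(- \frac{1}{10}\right) = - \frac{1}{5} \approx -0.2$)
$I{\left(4,4 \right)} q 37 = 3 \cdot 4 \left(- \frac{1}{5}\right) 37 = 12 \left(- \frac{1}{5}\right) 37 = \left(- \frac{12}{5}\right) 37 = - \frac{444}{5}$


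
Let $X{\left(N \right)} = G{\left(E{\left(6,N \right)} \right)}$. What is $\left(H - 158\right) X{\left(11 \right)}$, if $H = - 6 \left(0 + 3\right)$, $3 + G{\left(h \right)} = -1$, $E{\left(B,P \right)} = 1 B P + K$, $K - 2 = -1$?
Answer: $704$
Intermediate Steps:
$K = 1$ ($K = 2 - 1 = 1$)
$E{\left(B,P \right)} = 1 + B P$ ($E{\left(B,P \right)} = 1 B P + 1 = B P + 1 = 1 + B P$)
$G{\left(h \right)} = -4$ ($G{\left(h \right)} = -3 - 1 = -4$)
$X{\left(N \right)} = -4$
$H = -18$ ($H = \left(-6\right) 3 = -18$)
$\left(H - 158\right) X{\left(11 \right)} = \left(-18 - 158\right) \left(-4\right) = \left(-176\right) \left(-4\right) = 704$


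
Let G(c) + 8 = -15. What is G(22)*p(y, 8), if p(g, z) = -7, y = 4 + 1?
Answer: 161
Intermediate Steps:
y = 5
G(c) = -23 (G(c) = -8 - 15 = -23)
G(22)*p(y, 8) = -23*(-7) = 161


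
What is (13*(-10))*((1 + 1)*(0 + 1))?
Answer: -260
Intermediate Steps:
(13*(-10))*((1 + 1)*(0 + 1)) = -260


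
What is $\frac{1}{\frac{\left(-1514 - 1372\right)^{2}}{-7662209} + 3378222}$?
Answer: $\frac{7662209}{25884634683402} \approx 2.9601 \cdot 10^{-7}$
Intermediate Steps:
$\frac{1}{\frac{\left(-1514 - 1372\right)^{2}}{-7662209} + 3378222} = \frac{1}{\left(-2886\right)^{2} \left(- \frac{1}{7662209}\right) + 3378222} = \frac{1}{8328996 \left(- \frac{1}{7662209}\right) + 3378222} = \frac{1}{- \frac{8328996}{7662209} + 3378222} = \frac{1}{\frac{25884634683402}{7662209}} = \frac{7662209}{25884634683402}$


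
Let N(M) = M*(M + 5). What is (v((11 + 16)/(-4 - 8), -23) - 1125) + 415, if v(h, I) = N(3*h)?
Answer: -11171/16 ≈ -698.19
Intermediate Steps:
N(M) = M*(5 + M)
v(h, I) = 3*h*(5 + 3*h) (v(h, I) = (3*h)*(5 + 3*h) = 3*h*(5 + 3*h))
(v((11 + 16)/(-4 - 8), -23) - 1125) + 415 = (3*((11 + 16)/(-4 - 8))*(5 + 3*((11 + 16)/(-4 - 8))) - 1125) + 415 = (3*(27/(-12))*(5 + 3*(27/(-12))) - 1125) + 415 = (3*(27*(-1/12))*(5 + 3*(27*(-1/12))) - 1125) + 415 = (3*(-9/4)*(5 + 3*(-9/4)) - 1125) + 415 = (3*(-9/4)*(5 - 27/4) - 1125) + 415 = (3*(-9/4)*(-7/4) - 1125) + 415 = (189/16 - 1125) + 415 = -17811/16 + 415 = -11171/16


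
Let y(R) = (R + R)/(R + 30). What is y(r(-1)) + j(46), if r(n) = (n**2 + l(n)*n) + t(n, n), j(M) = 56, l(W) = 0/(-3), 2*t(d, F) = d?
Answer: 3418/61 ≈ 56.033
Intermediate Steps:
t(d, F) = d/2
l(W) = 0 (l(W) = 0*(-1/3) = 0)
r(n) = n**2 + n/2 (r(n) = (n**2 + 0*n) + n/2 = (n**2 + 0) + n/2 = n**2 + n/2)
y(R) = 2*R/(30 + R) (y(R) = (2*R)/(30 + R) = 2*R/(30 + R))
y(r(-1)) + j(46) = 2*(-(1/2 - 1))/(30 - (1/2 - 1)) + 56 = 2*(-1*(-1/2))/(30 - 1*(-1/2)) + 56 = 2*(1/2)/(30 + 1/2) + 56 = 2*(1/2)/(61/2) + 56 = 2*(1/2)*(2/61) + 56 = 2/61 + 56 = 3418/61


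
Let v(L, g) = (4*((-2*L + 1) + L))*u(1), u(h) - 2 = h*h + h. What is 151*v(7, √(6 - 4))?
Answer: -14496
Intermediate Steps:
u(h) = 2 + h + h² (u(h) = 2 + (h*h + h) = 2 + (h² + h) = 2 + (h + h²) = 2 + h + h²)
v(L, g) = 16 - 16*L (v(L, g) = (4*((-2*L + 1) + L))*(2 + 1 + 1²) = (4*((1 - 2*L) + L))*(2 + 1 + 1) = (4*(1 - L))*4 = (4 - 4*L)*4 = 16 - 16*L)
151*v(7, √(6 - 4)) = 151*(16 - 16*7) = 151*(16 - 112) = 151*(-96) = -14496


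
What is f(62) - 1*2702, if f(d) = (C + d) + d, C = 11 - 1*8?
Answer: -2575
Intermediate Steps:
C = 3 (C = 11 - 8 = 3)
f(d) = 3 + 2*d (f(d) = (3 + d) + d = 3 + 2*d)
f(62) - 1*2702 = (3 + 2*62) - 1*2702 = (3 + 124) - 2702 = 127 - 2702 = -2575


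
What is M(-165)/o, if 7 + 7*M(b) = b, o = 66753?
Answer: -172/467271 ≈ -0.00036809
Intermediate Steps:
M(b) = -1 + b/7
M(-165)/o = (-1 + (⅐)*(-165))/66753 = (-1 - 165/7)*(1/66753) = -172/7*1/66753 = -172/467271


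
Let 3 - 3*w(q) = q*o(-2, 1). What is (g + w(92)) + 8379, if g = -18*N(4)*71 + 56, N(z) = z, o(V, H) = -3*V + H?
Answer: 9328/3 ≈ 3109.3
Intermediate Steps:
o(V, H) = H - 3*V
w(q) = 1 - 7*q/3 (w(q) = 1 - q*(1 - 3*(-2))/3 = 1 - q*(1 + 6)/3 = 1 - q*7/3 = 1 - 7*q/3)
g = -5056 (g = -18*4*71 + 56 = -72*71 + 56 = -5112 + 56 = -5056)
(g + w(92)) + 8379 = (-5056 + (1 - 7/3*92)) + 8379 = (-5056 + (1 - 644/3)) + 8379 = (-5056 - 641/3) + 8379 = -15809/3 + 8379 = 9328/3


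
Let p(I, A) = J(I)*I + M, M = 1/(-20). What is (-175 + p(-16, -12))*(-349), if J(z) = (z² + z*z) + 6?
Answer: 59072089/20 ≈ 2.9536e+6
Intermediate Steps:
J(z) = 6 + 2*z² (J(z) = (z² + z²) + 6 = 2*z² + 6 = 6 + 2*z²)
M = -1/20 ≈ -0.050000
p(I, A) = -1/20 + I*(6 + 2*I²) (p(I, A) = (6 + 2*I²)*I - 1/20 = I*(6 + 2*I²) - 1/20 = -1/20 + I*(6 + 2*I²))
(-175 + p(-16, -12))*(-349) = (-175 + (-1/20 + 2*(-16)*(3 + (-16)²)))*(-349) = (-175 + (-1/20 + 2*(-16)*(3 + 256)))*(-349) = (-175 + (-1/20 + 2*(-16)*259))*(-349) = (-175 + (-1/20 - 8288))*(-349) = (-175 - 165761/20)*(-349) = -169261/20*(-349) = 59072089/20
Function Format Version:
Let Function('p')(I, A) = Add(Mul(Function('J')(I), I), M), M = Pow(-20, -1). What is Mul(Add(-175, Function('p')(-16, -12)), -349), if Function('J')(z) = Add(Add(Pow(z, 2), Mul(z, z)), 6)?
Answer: Rational(59072089, 20) ≈ 2.9536e+6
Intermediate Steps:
Function('J')(z) = Add(6, Mul(2, Pow(z, 2))) (Function('J')(z) = Add(Add(Pow(z, 2), Pow(z, 2)), 6) = Add(Mul(2, Pow(z, 2)), 6) = Add(6, Mul(2, Pow(z, 2))))
M = Rational(-1, 20) ≈ -0.050000
Function('p')(I, A) = Add(Rational(-1, 20), Mul(I, Add(6, Mul(2, Pow(I, 2))))) (Function('p')(I, A) = Add(Mul(Add(6, Mul(2, Pow(I, 2))), I), Rational(-1, 20)) = Add(Mul(I, Add(6, Mul(2, Pow(I, 2)))), Rational(-1, 20)) = Add(Rational(-1, 20), Mul(I, Add(6, Mul(2, Pow(I, 2))))))
Mul(Add(-175, Function('p')(-16, -12)), -349) = Mul(Add(-175, Add(Rational(-1, 20), Mul(2, -16, Add(3, Pow(-16, 2))))), -349) = Mul(Add(-175, Add(Rational(-1, 20), Mul(2, -16, Add(3, 256)))), -349) = Mul(Add(-175, Add(Rational(-1, 20), Mul(2, -16, 259))), -349) = Mul(Add(-175, Add(Rational(-1, 20), -8288)), -349) = Mul(Add(-175, Rational(-165761, 20)), -349) = Mul(Rational(-169261, 20), -349) = Rational(59072089, 20)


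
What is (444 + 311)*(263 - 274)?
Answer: -8305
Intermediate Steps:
(444 + 311)*(263 - 274) = 755*(-11) = -8305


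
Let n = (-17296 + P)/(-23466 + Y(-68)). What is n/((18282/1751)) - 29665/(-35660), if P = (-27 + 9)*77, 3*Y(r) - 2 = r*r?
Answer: 163208507123/178663093686 ≈ 0.91350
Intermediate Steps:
Y(r) = 2/3 + r**2/3 (Y(r) = 2/3 + (r*r)/3 = 2/3 + r**2/3)
P = -1386 (P = -18*77 = -1386)
n = 9341/10962 (n = (-17296 - 1386)/(-23466 + (2/3 + (1/3)*(-68)**2)) = -18682/(-23466 + (2/3 + (1/3)*4624)) = -18682/(-23466 + (2/3 + 4624/3)) = -18682/(-23466 + 1542) = -18682/(-21924) = -18682*(-1/21924) = 9341/10962 ≈ 0.85213)
n/((18282/1751)) - 29665/(-35660) = 9341/(10962*((18282/1751))) - 29665/(-35660) = 9341/(10962*((18282*(1/1751)))) - 29665*(-1/35660) = 9341/(10962*(18282/1751)) + 5933/7132 = (9341/10962)*(1751/18282) + 5933/7132 = 16356091/200407284 + 5933/7132 = 163208507123/178663093686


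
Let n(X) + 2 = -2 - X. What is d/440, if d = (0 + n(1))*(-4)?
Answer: 1/22 ≈ 0.045455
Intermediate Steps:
n(X) = -4 - X (n(X) = -2 + (-2 - X) = -4 - X)
d = 20 (d = (0 + (-4 - 1*1))*(-4) = (0 + (-4 - 1))*(-4) = (0 - 5)*(-4) = -5*(-4) = 20)
d/440 = 20/440 = 20*(1/440) = 1/22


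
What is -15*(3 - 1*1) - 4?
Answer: -34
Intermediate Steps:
-15*(3 - 1*1) - 4 = -15*(3 - 1) - 4 = -15*2 - 4 = -30 - 4 = -34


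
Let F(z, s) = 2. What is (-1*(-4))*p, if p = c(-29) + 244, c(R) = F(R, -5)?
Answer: 984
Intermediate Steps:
c(R) = 2
p = 246 (p = 2 + 244 = 246)
(-1*(-4))*p = -1*(-4)*246 = 4*246 = 984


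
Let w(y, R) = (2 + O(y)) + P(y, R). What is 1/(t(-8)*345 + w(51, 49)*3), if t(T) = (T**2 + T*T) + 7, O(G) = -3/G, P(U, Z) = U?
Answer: 17/794475 ≈ 2.1398e-5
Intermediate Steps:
w(y, R) = 2 + y - 3/y (w(y, R) = (2 - 3/y) + y = 2 + y - 3/y)
t(T) = 7 + 2*T**2 (t(T) = (T**2 + T**2) + 7 = 2*T**2 + 7 = 7 + 2*T**2)
1/(t(-8)*345 + w(51, 49)*3) = 1/((7 + 2*(-8)**2)*345 + (2 + 51 - 3/51)*3) = 1/((7 + 2*64)*345 + (2 + 51 - 3*1/51)*3) = 1/((7 + 128)*345 + (2 + 51 - 1/17)*3) = 1/(135*345 + (900/17)*3) = 1/(46575 + 2700/17) = 1/(794475/17) = 17/794475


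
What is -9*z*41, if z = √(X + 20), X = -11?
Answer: -1107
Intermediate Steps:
z = 3 (z = √(-11 + 20) = √9 = 3)
-9*z*41 = -9*3*41 = -27*41 = -1107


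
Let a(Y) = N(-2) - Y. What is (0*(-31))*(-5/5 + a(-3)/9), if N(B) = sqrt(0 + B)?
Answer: 0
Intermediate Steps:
N(B) = sqrt(B)
a(Y) = -Y + I*sqrt(2) (a(Y) = sqrt(-2) - Y = I*sqrt(2) - Y = -Y + I*sqrt(2))
(0*(-31))*(-5/5 + a(-3)/9) = (0*(-31))*(-5/5 + (-1*(-3) + I*sqrt(2))/9) = 0*(-5*1/5 + (3 + I*sqrt(2))*(1/9)) = 0*(-1 + (1/3 + I*sqrt(2)/9)) = 0*(-2/3 + I*sqrt(2)/9) = 0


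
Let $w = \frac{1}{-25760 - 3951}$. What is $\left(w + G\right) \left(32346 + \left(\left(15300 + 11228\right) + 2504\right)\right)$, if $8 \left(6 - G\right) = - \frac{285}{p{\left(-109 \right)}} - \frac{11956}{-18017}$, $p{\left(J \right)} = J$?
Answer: $\frac{80080157911362969}{233392145932} \approx 3.4311 \cdot 10^{5}$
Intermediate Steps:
$G = \frac{87826895}{15710824}$ ($G = 6 - \frac{- \frac{285}{-109} - \frac{11956}{-18017}}{8} = 6 - \frac{\left(-285\right) \left(- \frac{1}{109}\right) - - \frac{11956}{18017}}{8} = 6 - \frac{\frac{285}{109} + \frac{11956}{18017}}{8} = 6 - \frac{6438049}{15710824} = \frac{87826895}{15710824} \approx 5.5902$)
$w = - \frac{1}{29711}$ ($w = \frac{1}{-29711} = - \frac{1}{29711} \approx -3.3658 \cdot 10^{-5}$)
$\left(w + G\right) \left(32346 + \left(\left(15300 + 11228\right) + 2504\right)\right) = \left(- \frac{1}{29711} + \frac{87826895}{15710824}\right) \left(32346 + \left(\left(15300 + 11228\right) + 2504\right)\right) = \frac{2609409166521 \left(32346 + \left(26528 + 2504\right)\right)}{466784291864} = \frac{2609409166521 \left(32346 + 29032\right)}{466784291864} = \frac{2609409166521}{466784291864} \cdot 61378 = \frac{80080157911362969}{233392145932}$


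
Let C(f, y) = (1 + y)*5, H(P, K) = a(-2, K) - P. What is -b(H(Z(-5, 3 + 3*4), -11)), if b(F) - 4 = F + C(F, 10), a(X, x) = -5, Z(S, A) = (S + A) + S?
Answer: -49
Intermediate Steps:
Z(S, A) = A + 2*S (Z(S, A) = (A + S) + S = A + 2*S)
H(P, K) = -5 - P
C(f, y) = 5 + 5*y
b(F) = 59 + F (b(F) = 4 + (F + (5 + 5*10)) = 4 + (F + (5 + 50)) = 4 + (F + 55) = 4 + (55 + F) = 59 + F)
-b(H(Z(-5, 3 + 3*4), -11)) = -(59 + (-5 - ((3 + 3*4) + 2*(-5)))) = -(59 + (-5 - ((3 + 12) - 10))) = -(59 + (-5 - (15 - 10))) = -(59 + (-5 - 1*5)) = -(59 + (-5 - 5)) = -(59 - 10) = -1*49 = -49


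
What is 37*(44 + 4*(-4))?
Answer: 1036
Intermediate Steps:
37*(44 + 4*(-4)) = 37*(44 - 16) = 37*28 = 1036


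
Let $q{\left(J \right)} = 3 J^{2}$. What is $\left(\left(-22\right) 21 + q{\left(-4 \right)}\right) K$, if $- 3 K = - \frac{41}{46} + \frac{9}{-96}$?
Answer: $- \frac{2175}{16} \approx -135.94$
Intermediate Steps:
$K = \frac{725}{2208}$ ($K = - \frac{- \frac{41}{46} + \frac{9}{-96}}{3} = - \frac{\left(-41\right) \frac{1}{46} + 9 \left(- \frac{1}{96}\right)}{3} = - \frac{- \frac{41}{46} - \frac{3}{32}}{3} = \left(- \frac{1}{3}\right) \left(- \frac{725}{736}\right) = \frac{725}{2208} \approx 0.32835$)
$\left(\left(-22\right) 21 + q{\left(-4 \right)}\right) K = \left(\left(-22\right) 21 + 3 \left(-4\right)^{2}\right) \frac{725}{2208} = \left(-462 + 3 \cdot 16\right) \frac{725}{2208} = \left(-462 + 48\right) \frac{725}{2208} = \left(-414\right) \frac{725}{2208} = - \frac{2175}{16}$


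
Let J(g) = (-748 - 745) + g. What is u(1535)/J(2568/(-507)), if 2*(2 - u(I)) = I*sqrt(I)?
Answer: -338/253173 + 259415*sqrt(1535)/506346 ≈ 20.071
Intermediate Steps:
u(I) = 2 - I**(3/2)/2 (u(I) = 2 - I*sqrt(I)/2 = 2 - I**(3/2)/2)
J(g) = -1493 + g
u(1535)/J(2568/(-507)) = (2 - 1535*sqrt(1535)/2)/(-1493 + 2568/(-507)) = (2 - 1535*sqrt(1535)/2)/(-1493 + 2568*(-1/507)) = (2 - 1535*sqrt(1535)/2)/(-1493 - 856/169) = (2 - 1535*sqrt(1535)/2)/(-253173/169) = (2 - 1535*sqrt(1535)/2)*(-169/253173) = -338/253173 + 259415*sqrt(1535)/506346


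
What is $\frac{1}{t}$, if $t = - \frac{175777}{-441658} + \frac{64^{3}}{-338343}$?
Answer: $- \frac{21347413242}{8043582463} \approx -2.654$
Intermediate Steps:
$t = - \frac{8043582463}{21347413242}$ ($t = \left(-175777\right) \left(- \frac{1}{441658}\right) + 262144 \left(- \frac{1}{338343}\right) = \frac{25111}{63094} - \frac{262144}{338343} = - \frac{8043582463}{21347413242} \approx -0.37679$)
$\frac{1}{t} = \frac{1}{- \frac{8043582463}{21347413242}} = - \frac{21347413242}{8043582463}$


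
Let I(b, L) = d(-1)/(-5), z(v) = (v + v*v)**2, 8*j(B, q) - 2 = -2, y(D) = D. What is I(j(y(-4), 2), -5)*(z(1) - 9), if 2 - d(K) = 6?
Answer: -4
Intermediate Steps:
d(K) = -4 (d(K) = 2 - 1*6 = 2 - 6 = -4)
j(B, q) = 0 (j(B, q) = 1/4 + (1/8)*(-2) = 1/4 - 1/4 = 0)
z(v) = (v + v**2)**2
I(b, L) = 4/5 (I(b, L) = -4/(-5) = -4*(-1/5) = 4/5)
I(j(y(-4), 2), -5)*(z(1) - 9) = 4*(1**2*(1 + 1)**2 - 9)/5 = 4*(1*2**2 - 9)/5 = 4*(1*4 - 9)/5 = 4*(4 - 9)/5 = (4/5)*(-5) = -4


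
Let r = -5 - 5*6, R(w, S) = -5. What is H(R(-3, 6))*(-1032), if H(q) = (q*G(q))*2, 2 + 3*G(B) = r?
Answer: -127280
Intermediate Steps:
r = -35 (r = -5 - 30 = -35)
G(B) = -37/3 (G(B) = -⅔ + (⅓)*(-35) = -⅔ - 35/3 = -37/3)
H(q) = -74*q/3 (H(q) = (q*(-37/3))*2 = -37*q/3*2 = -74*q/3)
H(R(-3, 6))*(-1032) = -74/3*(-5)*(-1032) = (370/3)*(-1032) = -127280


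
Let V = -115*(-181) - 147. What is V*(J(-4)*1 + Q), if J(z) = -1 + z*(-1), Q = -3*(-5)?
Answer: 372024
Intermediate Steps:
Q = 15
J(z) = -1 - z
V = 20668 (V = 20815 - 147 = 20668)
V*(J(-4)*1 + Q) = 20668*((-1 - 1*(-4))*1 + 15) = 20668*((-1 + 4)*1 + 15) = 20668*(3*1 + 15) = 20668*(3 + 15) = 20668*18 = 372024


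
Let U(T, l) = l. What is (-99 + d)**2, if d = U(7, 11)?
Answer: 7744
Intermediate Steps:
d = 11
(-99 + d)**2 = (-99 + 11)**2 = (-88)**2 = 7744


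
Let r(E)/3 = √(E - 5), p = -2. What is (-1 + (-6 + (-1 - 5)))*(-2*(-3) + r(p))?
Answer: -78 - 39*I*√7 ≈ -78.0 - 103.18*I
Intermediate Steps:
r(E) = 3*√(-5 + E) (r(E) = 3*√(E - 5) = 3*√(-5 + E))
(-1 + (-6 + (-1 - 5)))*(-2*(-3) + r(p)) = (-1 + (-6 + (-1 - 5)))*(-2*(-3) + 3*√(-5 - 2)) = (-1 + (-6 - 6))*(6 + 3*√(-7)) = (-1 - 12)*(6 + 3*(I*√7)) = -13*(6 + 3*I*√7) = -78 - 39*I*√7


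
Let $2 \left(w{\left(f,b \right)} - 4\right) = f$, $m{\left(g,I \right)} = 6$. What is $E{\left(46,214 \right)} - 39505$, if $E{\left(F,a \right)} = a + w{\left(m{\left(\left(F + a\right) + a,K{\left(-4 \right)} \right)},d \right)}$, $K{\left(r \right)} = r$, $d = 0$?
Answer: $-39284$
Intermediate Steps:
$w{\left(f,b \right)} = 4 + \frac{f}{2}$
$E{\left(F,a \right)} = 7 + a$ ($E{\left(F,a \right)} = a + \left(4 + \frac{1}{2} \cdot 6\right) = a + \left(4 + 3\right) = a + 7 = 7 + a$)
$E{\left(46,214 \right)} - 39505 = \left(7 + 214\right) - 39505 = 221 - 39505 = -39284$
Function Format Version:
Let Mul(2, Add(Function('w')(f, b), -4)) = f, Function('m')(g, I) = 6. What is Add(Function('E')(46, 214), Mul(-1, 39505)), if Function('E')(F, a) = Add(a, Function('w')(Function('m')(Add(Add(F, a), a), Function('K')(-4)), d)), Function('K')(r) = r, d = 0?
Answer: -39284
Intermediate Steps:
Function('w')(f, b) = Add(4, Mul(Rational(1, 2), f))
Function('E')(F, a) = Add(7, a) (Function('E')(F, a) = Add(a, Add(4, Mul(Rational(1, 2), 6))) = Add(a, Add(4, 3)) = Add(a, 7) = Add(7, a))
Add(Function('E')(46, 214), Mul(-1, 39505)) = Add(Add(7, 214), Mul(-1, 39505)) = Add(221, -39505) = -39284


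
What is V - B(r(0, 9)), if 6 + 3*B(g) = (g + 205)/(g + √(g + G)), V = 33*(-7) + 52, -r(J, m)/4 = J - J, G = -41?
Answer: -177 + 5*I*√41/3 ≈ -177.0 + 10.672*I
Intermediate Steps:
r(J, m) = 0 (r(J, m) = -4*(J - J) = -4*0 = 0)
V = -179 (V = -231 + 52 = -179)
B(g) = -2 + (205 + g)/(3*(g + √(-41 + g))) (B(g) = -2 + ((g + 205)/(g + √(g - 41)))/3 = -2 + ((205 + g)/(g + √(-41 + g)))/3 = -2 + (205 + g)/(3*(g + √(-41 + g))))
V - B(r(0, 9)) = -179 - (205 - 6*√(-41 + 0) - 5*0)/(3*(0 + √(-41 + 0))) = -179 - (205 - 6*I*√41 + 0)/(3*(0 + √(-41))) = -179 - (205 - 6*I*√41 + 0)/(3*(0 + I*√41)) = -179 - (205 - 6*I*√41 + 0)/(3*(I*√41)) = -179 - (-I*√41/41)*(205 - 6*I*√41)/3 = -179 - (-1)*I*√41*(205 - 6*I*√41)/123 = -179 + I*√41*(205 - 6*I*√41)/123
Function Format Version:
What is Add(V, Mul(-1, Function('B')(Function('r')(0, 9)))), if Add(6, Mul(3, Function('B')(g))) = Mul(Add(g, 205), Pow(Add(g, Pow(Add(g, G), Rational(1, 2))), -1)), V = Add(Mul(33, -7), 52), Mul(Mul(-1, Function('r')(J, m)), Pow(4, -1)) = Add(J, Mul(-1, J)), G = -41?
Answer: Add(-177, Mul(Rational(5, 3), I, Pow(41, Rational(1, 2)))) ≈ Add(-177.00, Mul(10.672, I))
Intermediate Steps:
Function('r')(J, m) = 0 (Function('r')(J, m) = Mul(-4, Add(J, Mul(-1, J))) = Mul(-4, 0) = 0)
V = -179 (V = Add(-231, 52) = -179)
Function('B')(g) = Add(-2, Mul(Rational(1, 3), Pow(Add(g, Pow(Add(-41, g), Rational(1, 2))), -1), Add(205, g))) (Function('B')(g) = Add(-2, Mul(Rational(1, 3), Mul(Add(g, 205), Pow(Add(g, Pow(Add(g, -41), Rational(1, 2))), -1)))) = Add(-2, Mul(Rational(1, 3), Mul(Add(205, g), Pow(Add(g, Pow(Add(-41, g), Rational(1, 2))), -1)))) = Add(-2, Mul(Rational(1, 3), Mul(Pow(Add(g, Pow(Add(-41, g), Rational(1, 2))), -1), Add(205, g)))) = Add(-2, Mul(Rational(1, 3), Pow(Add(g, Pow(Add(-41, g), Rational(1, 2))), -1), Add(205, g))))
Add(V, Mul(-1, Function('B')(Function('r')(0, 9)))) = Add(-179, Mul(-1, Mul(Rational(1, 3), Pow(Add(0, Pow(Add(-41, 0), Rational(1, 2))), -1), Add(205, Mul(-6, Pow(Add(-41, 0), Rational(1, 2))), Mul(-5, 0))))) = Add(-179, Mul(-1, Mul(Rational(1, 3), Pow(Add(0, Pow(-41, Rational(1, 2))), -1), Add(205, Mul(-6, Pow(-41, Rational(1, 2))), 0)))) = Add(-179, Mul(-1, Mul(Rational(1, 3), Pow(Add(0, Mul(I, Pow(41, Rational(1, 2)))), -1), Add(205, Mul(-6, Mul(I, Pow(41, Rational(1, 2)))), 0)))) = Add(-179, Mul(-1, Mul(Rational(1, 3), Pow(Mul(I, Pow(41, Rational(1, 2))), -1), Add(205, Mul(-6, I, Pow(41, Rational(1, 2))), 0)))) = Add(-179, Mul(-1, Mul(Rational(1, 3), Mul(Rational(-1, 41), I, Pow(41, Rational(1, 2))), Add(205, Mul(-6, I, Pow(41, Rational(1, 2))))))) = Add(-179, Mul(-1, Mul(Rational(-1, 123), I, Pow(41, Rational(1, 2)), Add(205, Mul(-6, I, Pow(41, Rational(1, 2))))))) = Add(-179, Mul(Rational(1, 123), I, Pow(41, Rational(1, 2)), Add(205, Mul(-6, I, Pow(41, Rational(1, 2))))))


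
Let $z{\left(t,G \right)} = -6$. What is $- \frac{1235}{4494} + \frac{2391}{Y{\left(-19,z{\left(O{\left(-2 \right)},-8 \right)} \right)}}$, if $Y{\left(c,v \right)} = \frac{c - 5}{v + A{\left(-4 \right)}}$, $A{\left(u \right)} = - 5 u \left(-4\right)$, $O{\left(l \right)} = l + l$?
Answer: $\frac{77004467}{8988} \approx 8567.5$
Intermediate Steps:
$O{\left(l \right)} = 2 l$
$A{\left(u \right)} = 20 u$
$Y{\left(c,v \right)} = \frac{-5 + c}{-80 + v}$ ($Y{\left(c,v \right)} = \frac{c - 5}{v + 20 \left(-4\right)} = \frac{-5 + c}{v - 80} = \frac{-5 + c}{-80 + v}$)
$- \frac{1235}{4494} + \frac{2391}{Y{\left(-19,z{\left(O{\left(-2 \right)},-8 \right)} \right)}} = - \frac{1235}{4494} + \frac{2391}{\frac{1}{-80 - 6} \left(-5 - 19\right)} = \left(-1235\right) \frac{1}{4494} + \frac{2391}{\frac{1}{-86} \left(-24\right)} = - \frac{1235}{4494} + \frac{2391}{\left(- \frac{1}{86}\right) \left(-24\right)} = - \frac{1235}{4494} + \frac{2391}{\frac{12}{43}} = - \frac{1235}{4494} + 2391 \cdot \frac{43}{12} = - \frac{1235}{4494} + \frac{34271}{4} = \frac{77004467}{8988}$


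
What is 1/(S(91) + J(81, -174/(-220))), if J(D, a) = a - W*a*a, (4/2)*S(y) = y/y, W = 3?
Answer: -12100/7087 ≈ -1.7074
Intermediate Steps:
S(y) = ½ (S(y) = (y/y)/2 = (½)*1 = ½)
J(D, a) = a - 3*a² (J(D, a) = a - 3*a*a = a - 3*a²)
1/(S(91) + J(81, -174/(-220))) = 1/(½ + (-174/(-220))*(1 - (-522)/(-220))) = 1/(½ + (-174*(-1/220))*(1 - (-522)*(-1)/220)) = 1/(½ + 87*(1 - 3*87/110)/110) = 1/(½ + 87*(1 - 261/110)/110) = 1/(½ + (87/110)*(-151/110)) = 1/(½ - 13137/12100) = 1/(-7087/12100) = -12100/7087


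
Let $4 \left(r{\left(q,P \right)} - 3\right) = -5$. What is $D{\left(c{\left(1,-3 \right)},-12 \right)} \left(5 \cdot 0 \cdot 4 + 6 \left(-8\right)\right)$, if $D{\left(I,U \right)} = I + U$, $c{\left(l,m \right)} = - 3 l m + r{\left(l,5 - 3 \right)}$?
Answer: $60$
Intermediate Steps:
$r{\left(q,P \right)} = \frac{7}{4}$ ($r{\left(q,P \right)} = 3 + \frac{1}{4} \left(-5\right) = 3 - \frac{5}{4} = \frac{7}{4}$)
$c{\left(l,m \right)} = \frac{7}{4} - 3 l m$ ($c{\left(l,m \right)} = - 3 l m + \frac{7}{4} = \frac{7}{4} - 3 l m$)
$D{\left(c{\left(1,-3 \right)},-12 \right)} \left(5 \cdot 0 \cdot 4 + 6 \left(-8\right)\right) = \left(\left(\frac{7}{4} - 3 \left(-3\right)\right) - 12\right) \left(5 \cdot 0 \cdot 4 + 6 \left(-8\right)\right) = \left(\left(\frac{7}{4} + 9\right) - 12\right) \left(0 \cdot 4 - 48\right) = \left(\frac{43}{4} - 12\right) \left(0 - 48\right) = \left(- \frac{5}{4}\right) \left(-48\right) = 60$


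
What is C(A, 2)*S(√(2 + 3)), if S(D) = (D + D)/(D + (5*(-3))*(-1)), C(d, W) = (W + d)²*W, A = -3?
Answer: -1/11 + 3*√5/11 ≈ 0.51893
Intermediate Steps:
C(d, W) = W*(W + d)²
S(D) = 2*D/(15 + D) (S(D) = (2*D)/(D - 15*(-1)) = (2*D)/(D + 15) = (2*D)/(15 + D) = 2*D/(15 + D))
C(A, 2)*S(√(2 + 3)) = (2*(2 - 3)²)*(2*√(2 + 3)/(15 + √(2 + 3))) = (2*(-1)²)*(2*√5/(15 + √5)) = (2*1)*(2*√5/(15 + √5)) = 2*(2*√5/(15 + √5)) = 4*√5/(15 + √5)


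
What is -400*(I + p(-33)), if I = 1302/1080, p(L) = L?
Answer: 114460/9 ≈ 12718.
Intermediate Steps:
I = 217/180 (I = 1302*(1/1080) = 217/180 ≈ 1.2056)
-400*(I + p(-33)) = -400*(217/180 - 33) = -400*(-5723/180) = 114460/9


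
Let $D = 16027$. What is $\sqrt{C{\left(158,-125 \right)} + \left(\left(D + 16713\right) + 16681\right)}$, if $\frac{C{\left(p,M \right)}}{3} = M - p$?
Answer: $2 \sqrt{12143} \approx 220.39$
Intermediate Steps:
$C{\left(p,M \right)} = - 3 p + 3 M$ ($C{\left(p,M \right)} = 3 \left(M - p\right) = - 3 p + 3 M$)
$\sqrt{C{\left(158,-125 \right)} + \left(\left(D + 16713\right) + 16681\right)} = \sqrt{\left(\left(-3\right) 158 + 3 \left(-125\right)\right) + \left(\left(16027 + 16713\right) + 16681\right)} = \sqrt{\left(-474 - 375\right) + \left(32740 + 16681\right)} = \sqrt{-849 + 49421} = \sqrt{48572} = 2 \sqrt{12143}$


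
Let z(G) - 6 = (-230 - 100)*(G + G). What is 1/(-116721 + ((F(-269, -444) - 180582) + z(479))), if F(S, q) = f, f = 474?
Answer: -1/612963 ≈ -1.6314e-6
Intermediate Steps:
F(S, q) = 474
z(G) = 6 - 660*G (z(G) = 6 + (-230 - 100)*(G + G) = 6 - 660*G)
1/(-116721 + ((F(-269, -444) - 180582) + z(479))) = 1/(-116721 + ((474 - 180582) + (6 - 660*479))) = 1/(-116721 + (-180108 + (6 - 316140))) = 1/(-116721 + (-180108 - 316134)) = 1/(-116721 - 496242) = 1/(-612963) = -1/612963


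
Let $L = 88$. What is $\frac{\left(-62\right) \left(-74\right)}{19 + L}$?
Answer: $\frac{4588}{107} \approx 42.878$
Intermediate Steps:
$\frac{\left(-62\right) \left(-74\right)}{19 + L} = \frac{\left(-62\right) \left(-74\right)}{19 + 88} = \frac{4588}{107}$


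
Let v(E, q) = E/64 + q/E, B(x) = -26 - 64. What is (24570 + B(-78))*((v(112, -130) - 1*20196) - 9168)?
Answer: -5031714060/7 ≈ -7.1882e+8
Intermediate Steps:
B(x) = -90
v(E, q) = E/64 + q/E (v(E, q) = E*(1/64) + q/E = E/64 + q/E)
(24570 + B(-78))*((v(112, -130) - 1*20196) - 9168) = (24570 - 90)*((((1/64)*112 - 130/112) - 1*20196) - 9168) = 24480*(((7/4 - 130*1/112) - 20196) - 9168) = 24480*(((7/4 - 65/56) - 20196) - 9168) = 24480*((33/56 - 20196) - 9168) = 24480*(-1130943/56 - 9168) = 24480*(-1644351/56) = -5031714060/7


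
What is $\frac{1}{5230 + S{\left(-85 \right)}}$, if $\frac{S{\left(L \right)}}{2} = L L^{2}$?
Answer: $- \frac{1}{1223020} \approx -8.1765 \cdot 10^{-7}$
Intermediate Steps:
$S{\left(L \right)} = 2 L^{3}$ ($S{\left(L \right)} = 2 L L^{2} = 2 L^{3}$)
$\frac{1}{5230 + S{\left(-85 \right)}} = \frac{1}{5230 + 2 \left(-85\right)^{3}} = \frac{1}{5230 + 2 \left(-614125\right)} = \frac{1}{5230 - 1228250} = \frac{1}{-1223020} = - \frac{1}{1223020}$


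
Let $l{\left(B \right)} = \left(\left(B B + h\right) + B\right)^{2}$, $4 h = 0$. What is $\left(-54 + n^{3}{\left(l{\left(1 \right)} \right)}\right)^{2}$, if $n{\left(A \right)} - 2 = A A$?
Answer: $33385284$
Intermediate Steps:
$h = 0$ ($h = \frac{1}{4} \cdot 0 = 0$)
$l{\left(B \right)} = \left(B + B^{2}\right)^{2}$ ($l{\left(B \right)} = \left(\left(B B + 0\right) + B\right)^{2} = \left(\left(B^{2} + 0\right) + B\right)^{2} = \left(B^{2} + B\right)^{2} = \left(B + B^{2}\right)^{2}$)
$n{\left(A \right)} = 2 + A^{2}$ ($n{\left(A \right)} = 2 + A A = 2 + A^{2}$)
$\left(-54 + n^{3}{\left(l{\left(1 \right)} \right)}\right)^{2} = \left(-54 + \left(2 + \left(1^{2} \left(1 + 1\right)^{2}\right)^{2}\right)^{3}\right)^{2} = \left(-54 + \left(2 + \left(1 \cdot 2^{2}\right)^{2}\right)^{3}\right)^{2} = \left(-54 + \left(2 + \left(1 \cdot 4\right)^{2}\right)^{3}\right)^{2} = \left(-54 + \left(2 + 4^{2}\right)^{3}\right)^{2} = \left(-54 + \left(2 + 16\right)^{3}\right)^{2} = \left(-54 + 18^{3}\right)^{2} = \left(-54 + 5832\right)^{2} = 5778^{2} = 33385284$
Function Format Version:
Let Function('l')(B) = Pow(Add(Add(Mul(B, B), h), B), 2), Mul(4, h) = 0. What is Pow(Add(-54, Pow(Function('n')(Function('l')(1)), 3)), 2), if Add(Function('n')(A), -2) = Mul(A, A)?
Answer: 33385284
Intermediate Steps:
h = 0 (h = Mul(Rational(1, 4), 0) = 0)
Function('l')(B) = Pow(Add(B, Pow(B, 2)), 2) (Function('l')(B) = Pow(Add(Add(Mul(B, B), 0), B), 2) = Pow(Add(Add(Pow(B, 2), 0), B), 2) = Pow(Add(Pow(B, 2), B), 2) = Pow(Add(B, Pow(B, 2)), 2))
Function('n')(A) = Add(2, Pow(A, 2)) (Function('n')(A) = Add(2, Mul(A, A)) = Add(2, Pow(A, 2)))
Pow(Add(-54, Pow(Function('n')(Function('l')(1)), 3)), 2) = Pow(Add(-54, Pow(Add(2, Pow(Mul(Pow(1, 2), Pow(Add(1, 1), 2)), 2)), 3)), 2) = Pow(Add(-54, Pow(Add(2, Pow(Mul(1, Pow(2, 2)), 2)), 3)), 2) = Pow(Add(-54, Pow(Add(2, Pow(Mul(1, 4), 2)), 3)), 2) = Pow(Add(-54, Pow(Add(2, Pow(4, 2)), 3)), 2) = Pow(Add(-54, Pow(Add(2, 16), 3)), 2) = Pow(Add(-54, Pow(18, 3)), 2) = Pow(Add(-54, 5832), 2) = Pow(5778, 2) = 33385284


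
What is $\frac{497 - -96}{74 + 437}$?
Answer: $\frac{593}{511} \approx 1.1605$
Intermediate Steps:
$\frac{497 - -96}{74 + 437} = \frac{497 + 96}{511} = 593 \cdot \frac{1}{511} = \frac{593}{511}$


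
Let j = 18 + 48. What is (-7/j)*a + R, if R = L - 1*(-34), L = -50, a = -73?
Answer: -545/66 ≈ -8.2576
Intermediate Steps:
j = 66
R = -16 (R = -50 - 1*(-34) = -50 + 34 = -16)
(-7/j)*a + R = -7/66*(-73) - 16 = 511/66 - 16 = -545/66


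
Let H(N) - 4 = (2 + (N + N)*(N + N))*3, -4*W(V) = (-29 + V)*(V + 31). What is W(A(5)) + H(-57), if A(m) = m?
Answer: 39214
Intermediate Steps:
W(V) = -(-29 + V)*(31 + V)/4 (W(V) = -(-29 + V)*(V + 31)/4 = -(-29 + V)*(31 + V)/4)
H(N) = 10 + 12*N² (H(N) = 4 + (2 + (N + N)*(N + N))*3 = 4 + (2 + (2*N)*(2*N))*3 = 4 + (2 + 4*N²)*3 = 4 + (6 + 12*N²) = 10 + 12*N²)
W(A(5)) + H(-57) = (899/4 - ½*5 - ¼*5²) + (10 + 12*(-57)²) = (899/4 - 5/2 - ¼*25) + (10 + 12*3249) = (899/4 - 5/2 - 25/4) + (10 + 38988) = 216 + 38998 = 39214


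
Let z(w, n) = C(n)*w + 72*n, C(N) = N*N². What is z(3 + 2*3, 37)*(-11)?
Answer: -5043951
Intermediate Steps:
C(N) = N³
z(w, n) = 72*n + w*n³ (z(w, n) = n³*w + 72*n = w*n³ + 72*n = 72*n + w*n³)
z(3 + 2*3, 37)*(-11) = (37*(72 + (3 + 2*3)*37²))*(-11) = (37*(72 + (3 + 6)*1369))*(-11) = (37*(72 + 9*1369))*(-11) = (37*(72 + 12321))*(-11) = (37*12393)*(-11) = 458541*(-11) = -5043951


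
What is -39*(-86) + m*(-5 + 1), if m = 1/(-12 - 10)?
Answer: 36896/11 ≈ 3354.2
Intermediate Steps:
m = -1/22 (m = 1/(-22) = -1/22 ≈ -0.045455)
-39*(-86) + m*(-5 + 1) = -39*(-86) - (-5 + 1)/22 = 3354 - 1/22*(-4) = 3354 + 2/11 = 36896/11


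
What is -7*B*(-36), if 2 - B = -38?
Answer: 10080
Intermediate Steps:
B = 40 (B = 2 - 1*(-38) = 2 + 38 = 40)
-7*B*(-36) = -7*40*(-36) = -280*(-36) = 10080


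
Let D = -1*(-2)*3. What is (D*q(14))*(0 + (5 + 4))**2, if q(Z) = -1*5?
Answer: -2430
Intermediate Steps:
D = 6 (D = 2*3 = 6)
q(Z) = -5
(D*q(14))*(0 + (5 + 4))**2 = (6*(-5))*(0 + (5 + 4))**2 = -30*(0 + 9)**2 = -30*9**2 = -30*81 = -2430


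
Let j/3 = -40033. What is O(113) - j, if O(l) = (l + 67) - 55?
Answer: 120224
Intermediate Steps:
j = -120099 (j = 3*(-40033) = -120099)
O(l) = 12 + l (O(l) = (67 + l) - 55 = 12 + l)
O(113) - j = (12 + 113) - 1*(-120099) = 125 + 120099 = 120224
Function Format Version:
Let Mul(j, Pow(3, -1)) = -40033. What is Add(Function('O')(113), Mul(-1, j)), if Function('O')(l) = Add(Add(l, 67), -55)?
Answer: 120224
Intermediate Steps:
j = -120099 (j = Mul(3, -40033) = -120099)
Function('O')(l) = Add(12, l) (Function('O')(l) = Add(Add(67, l), -55) = Add(12, l))
Add(Function('O')(113), Mul(-1, j)) = Add(Add(12, 113), Mul(-1, -120099)) = Add(125, 120099) = 120224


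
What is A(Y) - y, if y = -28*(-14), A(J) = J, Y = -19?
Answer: -411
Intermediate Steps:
y = 392
A(Y) - y = -19 - 1*392 = -19 - 392 = -411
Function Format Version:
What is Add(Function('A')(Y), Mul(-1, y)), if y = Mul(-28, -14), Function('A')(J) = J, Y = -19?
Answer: -411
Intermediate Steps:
y = 392
Add(Function('A')(Y), Mul(-1, y)) = Add(-19, Mul(-1, 392)) = Add(-19, -392) = -411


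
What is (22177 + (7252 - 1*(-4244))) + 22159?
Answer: 55832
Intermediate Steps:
(22177 + (7252 - 1*(-4244))) + 22159 = (22177 + (7252 + 4244)) + 22159 = (22177 + 11496) + 22159 = 33673 + 22159 = 55832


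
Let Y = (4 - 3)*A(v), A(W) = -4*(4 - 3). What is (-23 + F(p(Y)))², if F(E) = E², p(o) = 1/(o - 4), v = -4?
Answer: 2163841/4096 ≈ 528.28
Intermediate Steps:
A(W) = -4 (A(W) = -4*1 = -4)
Y = -4 (Y = (4 - 3)*(-4) = 1*(-4) = -4)
p(o) = 1/(-4 + o)
(-23 + F(p(Y)))² = (-23 + (1/(-4 - 4))²)² = (-23 + (1/(-8))²)² = (-23 + (-⅛)²)² = (-23 + 1/64)² = (-1471/64)² = 2163841/4096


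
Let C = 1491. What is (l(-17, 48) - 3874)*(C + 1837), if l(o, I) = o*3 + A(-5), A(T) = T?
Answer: -13079040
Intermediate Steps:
l(o, I) = -5 + 3*o (l(o, I) = o*3 - 5 = 3*o - 5 = -5 + 3*o)
(l(-17, 48) - 3874)*(C + 1837) = ((-5 + 3*(-17)) - 3874)*(1491 + 1837) = ((-5 - 51) - 3874)*3328 = (-56 - 3874)*3328 = -3930*3328 = -13079040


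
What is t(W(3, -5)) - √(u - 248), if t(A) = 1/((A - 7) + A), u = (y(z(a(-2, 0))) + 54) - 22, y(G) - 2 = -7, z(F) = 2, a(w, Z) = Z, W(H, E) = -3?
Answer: -1/13 - I*√221 ≈ -0.076923 - 14.866*I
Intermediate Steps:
y(G) = -5 (y(G) = 2 - 7 = -5)
u = 27 (u = (-5 + 54) - 22 = 49 - 22 = 27)
t(A) = 1/(-7 + 2*A) (t(A) = 1/((-7 + A) + A) = 1/(-7 + 2*A))
t(W(3, -5)) - √(u - 248) = 1/(-7 + 2*(-3)) - √(27 - 248) = 1/(-7 - 6) - √(-221) = 1/(-13) - I*√221 = -1/13 - I*√221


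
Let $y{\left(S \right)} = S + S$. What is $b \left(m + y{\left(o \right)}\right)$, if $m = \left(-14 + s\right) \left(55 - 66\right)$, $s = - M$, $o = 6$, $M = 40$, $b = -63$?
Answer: $-38178$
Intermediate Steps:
$y{\left(S \right)} = 2 S$
$s = -40$ ($s = \left(-1\right) 40 = -40$)
$m = 594$ ($m = \left(-14 - 40\right) \left(55 - 66\right) = \left(-54\right) \left(-11\right) = 594$)
$b \left(m + y{\left(o \right)}\right) = - 63 \left(594 + 2 \cdot 6\right) = - 63 \left(594 + 12\right) = \left(-63\right) 606 = -38178$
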